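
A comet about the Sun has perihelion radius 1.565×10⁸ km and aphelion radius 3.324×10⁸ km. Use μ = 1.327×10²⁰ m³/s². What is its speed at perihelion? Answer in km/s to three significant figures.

v ≈ 34.0 km/s

Semi-major axis a = (r_p + r_a)/2 = 2.4445×10⁸ km = 2.444×10¹¹ m.
Vis-viva: v² = μ(2/r − 1/a) = 1.327×10²⁰ × (1.278×10⁻¹¹ − 4.091×10⁻¹²) = 1.153×10⁹ m²/s².
v = 33960 m/s = 33.96 km/s.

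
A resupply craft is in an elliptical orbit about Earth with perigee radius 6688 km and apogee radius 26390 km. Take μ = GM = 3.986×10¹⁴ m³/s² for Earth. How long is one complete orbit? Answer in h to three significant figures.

Semi-major axis a = (r_p + r_a)/2 = (6688.0 + 26390)/2 = 16539 km = 1.654×10⁷ m.
By Kepler's third law T = 2π√(a³/μ) = 2π × 3.369×10³ = 2.117×10⁴ s.
= 5.880 h.

T ≈ 5.88 h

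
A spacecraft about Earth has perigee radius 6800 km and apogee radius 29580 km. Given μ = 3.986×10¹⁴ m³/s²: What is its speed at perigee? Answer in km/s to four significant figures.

Semi-major axis a = (r_p + r_a)/2 = 18190 km = 1.819×10⁷ m.
Vis-viva: v² = μ(2/r − 1/a) = 3.986×10¹⁴ × (2.941×10⁻⁷ − 5.498×10⁻⁸) = 9.532×10⁷ m²/s².
v = 9763 m/s = 9.763 km/s.

v ≈ 9.763 km/s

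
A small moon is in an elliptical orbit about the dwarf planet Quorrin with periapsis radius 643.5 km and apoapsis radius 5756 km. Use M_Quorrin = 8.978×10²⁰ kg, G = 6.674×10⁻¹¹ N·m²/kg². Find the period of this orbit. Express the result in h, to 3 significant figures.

T ≈ 40.8 h

μ = GM = 6.674×10⁻¹¹ × 8.978×10²⁰ = 5.992×10¹⁰ m³/s².
Semi-major axis a = (r_p + r_a)/2 = (643.50 + 5756.0)/2 = 3199.8 km = 3.200×10⁶ m.
By Kepler's third law T = 2π√(a³/μ) = 2π × 2.338×10⁴ = 1.469×10⁵ s.
= 40.81 h.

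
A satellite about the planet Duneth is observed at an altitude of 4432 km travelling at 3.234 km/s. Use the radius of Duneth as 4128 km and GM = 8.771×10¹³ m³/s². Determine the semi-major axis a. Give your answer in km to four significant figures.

a ≈ 8741 km

r = 4128 + 4432 = 8560.0 km = 8.560×10⁶ m.
Specific orbital energy ε = v²/2 − μ/r = (3234)²/2 − 8.771×10¹³/8.560×10⁶ = -5.017×10⁶ J/kg.
Since ε = −μ/(2a), a = −μ/(2ε) = 8.741×10⁶ m = 8741.1 km.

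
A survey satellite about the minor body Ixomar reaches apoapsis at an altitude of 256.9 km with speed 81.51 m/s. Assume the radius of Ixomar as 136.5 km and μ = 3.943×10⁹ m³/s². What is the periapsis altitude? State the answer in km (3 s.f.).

r_a = 136.5 + 256.9 = 393.40 km = 3.934×10⁵ m.
Specific energy ε = v²/2 − μ/r = -6.701×10³ J/kg, so a = −μ/(2ε) = 2.942×10⁵ m.
The apsides satisfy r_p + r_a = 2a, so the periapsis radius is 2a − r_a = 1.950×10⁵ m = 195.03 km.
Periapsis altitude = 195.03 − 136.5 = 58.525 km.

periapsis altitude ≈ 58.5 km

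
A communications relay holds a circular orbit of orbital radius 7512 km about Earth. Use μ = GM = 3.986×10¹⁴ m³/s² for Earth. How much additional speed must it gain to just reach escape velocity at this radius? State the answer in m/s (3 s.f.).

Δv ≈ 3020 m/s

r = 7512 km = 7.512×10⁶ m.
Circular speed v_c = √(μ/r) = 7284 m/s.
Escape speed v_esc = √(2μ/r) = √2 × v_c = 10300 m/s.
Δv = v_esc − v_c = 3017 m/s.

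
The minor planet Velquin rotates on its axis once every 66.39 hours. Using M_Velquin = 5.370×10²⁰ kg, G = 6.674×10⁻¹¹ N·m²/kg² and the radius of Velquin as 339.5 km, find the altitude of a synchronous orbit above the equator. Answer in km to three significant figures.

μ = GM = 6.674×10⁻¹¹ × 5.370×10²⁰ = 3.584×10¹⁰ m³/s².
T = 66.39 hours = 2.390×10⁵ s.
A synchronous orbit has period T, so by Kepler's third law a = (μT²/4π²)^(1/3).
μT²/4π² = 3.584×10¹⁰ × (2.390×10⁵)² / 39.48 = 5.186×10¹⁹ m³.
a = 3.729×10⁶ m = 3729.1 km.
Altitude h = a − R = 3729.1 − 339.5 = 3389.6 km.

h_sync ≈ 3390 km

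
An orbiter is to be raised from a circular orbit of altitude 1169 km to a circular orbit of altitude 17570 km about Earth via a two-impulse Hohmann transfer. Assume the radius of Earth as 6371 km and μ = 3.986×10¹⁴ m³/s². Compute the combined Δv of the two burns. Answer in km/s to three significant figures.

r₁ = 6371 + 1169 = 7540.0 km = 7.5400×10⁶ m.
r₂ = 6371 + 17570 = 23941 km = 2.3941×10⁷ m.
Transfer ellipse a_t = (r₁ + r₂)/2 = 1.574×10⁷ m.
At r₁: circular v_c1 = √(μ/r₁) = 7271 m/s; transfer-perigee v_p = √[μ(2/r₁ − 1/a_t)] = 8967 m/s.
Δv₁ = v_p − v_c1 = 1696 m/s.
At r₂: circular v_c2 = √(μ/r₂) = 4080 m/s; transfer-apogee v_a = √[μ(2/r₂ − 1/a_t)] = 2824 m/s.
Δv₂ = v_c2 − v_a = 1256 m/s.
Total Δv = Δv₁ + Δv₂ = 2952 m/s = 2.952 km/s.

Δv_total ≈ 2.95 km/s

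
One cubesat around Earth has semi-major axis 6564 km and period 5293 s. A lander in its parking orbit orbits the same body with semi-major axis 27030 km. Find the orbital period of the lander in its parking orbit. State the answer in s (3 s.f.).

Kepler's third law: T² ∝ a³, so T₂ = T₁ (a₂/a₁)^(3/2).
a₂/a₁ = 4.118, (a₂/a₁)^(3/2) = 8.356.
T₂ = 5293 × 8.356 = 44230 s.

T₂ ≈ 44200 s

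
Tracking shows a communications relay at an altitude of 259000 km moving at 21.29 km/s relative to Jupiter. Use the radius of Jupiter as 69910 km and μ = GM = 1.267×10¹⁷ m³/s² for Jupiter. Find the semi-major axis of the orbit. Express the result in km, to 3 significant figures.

a ≈ 3.99×10⁵ km

r = 69910 + 259000 = 3.2891×10⁵ km = 3.289×10⁸ m.
Vis-viva rearranged: 1/a = 2/r − v²/μ = 6.081×10⁻⁹ − 3.577×10⁻⁹ = 2.503×10⁻⁹ m⁻¹.
a = 3.995×10⁸ m = 3.9948×10⁵ km.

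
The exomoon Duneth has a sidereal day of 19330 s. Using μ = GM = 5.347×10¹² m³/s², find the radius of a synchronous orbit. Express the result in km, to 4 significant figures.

A synchronous orbit has period T, so by Kepler's third law a = (μT²/4π²)^(1/3).
μT²/4π² = 5.347×10¹² × (1.933×10⁴)² / 39.48 = 5.061×10¹⁹ m³.
a = 3.699×10⁶ m = 3698.9 km.

r_sync ≈ 3699 km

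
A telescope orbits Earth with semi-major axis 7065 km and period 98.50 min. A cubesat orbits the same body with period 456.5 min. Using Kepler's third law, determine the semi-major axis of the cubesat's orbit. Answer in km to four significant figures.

a₂ ≈ 19640 km

Kepler's third law: a³ ∝ T², so a₂ = a₁ (T₂/T₁)^(2/3).
T₂/T₁ = 4.635, (T₂/T₁)^(2/3) = 2.780.
a₂ = 7065 × 2.780 = 19640 km.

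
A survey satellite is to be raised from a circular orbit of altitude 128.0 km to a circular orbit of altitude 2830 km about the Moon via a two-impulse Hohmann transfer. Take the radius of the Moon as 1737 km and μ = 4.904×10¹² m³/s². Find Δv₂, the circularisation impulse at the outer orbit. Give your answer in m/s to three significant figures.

r₁ = 1737 + 128.0 = 1865.0 km = 1.8650×10⁶ m.
r₂ = 1737 + 2830 = 4567.0 km = 4.5670×10⁶ m.
Transfer ellipse a_t = (r₁ + r₂)/2 = 3.216×10⁶ m.
At r₁: circular v_c1 = √(μ/r₁) = 1622 m/s; transfer-perilune v_p = √[μ(2/r₁ − 1/a_t)] = 1932 m/s.
At r₂: circular v_c2 = √(μ/r₂) = 1036 m/s; transfer-apolune v_a = √[μ(2/r₂ − 1/a_t)] = 789.1 m/s.
Δv₂ = v_c2 − v_a = 247.1 m/s.

Δv ≈ 247 m/s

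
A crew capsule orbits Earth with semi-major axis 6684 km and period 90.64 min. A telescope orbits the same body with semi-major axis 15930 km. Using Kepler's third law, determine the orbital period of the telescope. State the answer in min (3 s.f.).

Kepler's third law: T² ∝ a³, so T₂ = T₁ (a₂/a₁)^(3/2).
a₂/a₁ = 2.383, (a₂/a₁)^(3/2) = 3.679.
T₂ = 90.64 × 3.679 = 333.5 min.

T₂ ≈ 333 min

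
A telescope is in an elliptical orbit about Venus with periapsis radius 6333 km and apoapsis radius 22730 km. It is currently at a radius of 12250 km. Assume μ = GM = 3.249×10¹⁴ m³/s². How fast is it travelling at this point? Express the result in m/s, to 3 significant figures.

Semi-major axis a = (r_p + r_a)/2 = 14532 km = 1.453×10⁷ m.
Vis-viva: v² = μ(2/r − 1/a) = 3.249×10¹⁴ × (1.633×10⁻⁷ − 6.882×10⁻⁸) = 3.069×10⁷ m²/s².
v = 5540 m/s.

v ≈ 5540 m/s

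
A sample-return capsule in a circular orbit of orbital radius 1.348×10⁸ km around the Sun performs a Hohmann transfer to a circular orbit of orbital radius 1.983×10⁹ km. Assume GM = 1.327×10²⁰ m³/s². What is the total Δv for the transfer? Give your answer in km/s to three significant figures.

Δv_total ≈ 16.8 km/s

r₁ = 1.348×10⁸ km = 1.348×10¹¹ m.
r₂ = 1.983×10⁹ km = 1.983×10¹² m.
Transfer ellipse a_t = (r₁ + r₂)/2 = 1.059×10¹² m.
At r₁: circular v_c1 = √(μ/r₁) = 31380 m/s; transfer-perihelion v_p = √[μ(2/r₁ − 1/a_t)] = 42940 m/s.
Δv₁ = v_p − v_c1 = 11560 m/s.
At r₂: circular v_c2 = √(μ/r₂) = 8180 m/s; transfer-aphelion v_a = √[μ(2/r₂ − 1/a_t)] = 2919 m/s.
Δv₂ = v_c2 − v_a = 5262 m/s.
Total Δv = Δv₁ + Δv₂ = 16820 m/s = 16.82 km/s.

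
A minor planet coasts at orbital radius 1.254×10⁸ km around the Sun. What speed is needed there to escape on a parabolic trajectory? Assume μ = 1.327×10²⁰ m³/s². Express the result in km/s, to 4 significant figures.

v_esc ≈ 46.00 km/s

r = 1.254×10⁸ km = 1.254×10¹¹ m.
Escape speed v_esc = √(2μ/r) = √(2 × 1.327×10²⁰ / 1.254×10¹¹) = √(2.116×10⁹) = 46000 m/s.
= 46.00 km/s.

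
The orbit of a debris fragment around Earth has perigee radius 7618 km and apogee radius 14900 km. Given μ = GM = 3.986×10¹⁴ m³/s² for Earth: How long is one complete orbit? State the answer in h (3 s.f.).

Semi-major axis a = (r_p + r_a)/2 = (7618.0 + 14900)/2 = 11259 km = 1.126×10⁷ m.
By Kepler's third law T = 2π√(a³/μ) = 2π × 1.892×10³ = 1.189×10⁴ s.
= 3.303 h.

T ≈ 3.30 h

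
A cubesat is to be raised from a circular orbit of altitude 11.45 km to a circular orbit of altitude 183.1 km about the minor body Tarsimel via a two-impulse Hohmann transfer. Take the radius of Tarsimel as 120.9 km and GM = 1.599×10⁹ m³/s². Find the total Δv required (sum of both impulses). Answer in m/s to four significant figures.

Δv_total ≈ 35.87 m/s

r₁ = 120.9 + 11.45 = 132.35 km = 1.3235×10⁵ m.
r₂ = 120.9 + 183.1 = 304.00 km = 3.0400×10⁵ m.
Transfer ellipse a_t = (r₁ + r₂)/2 = 2.182×10⁵ m.
At r₁: circular v_c1 = √(μ/r₁) = 109.9 m/s; transfer-periapsis v_p = √[μ(2/r₁ − 1/a_t)] = 129.7 m/s.
Δv₁ = v_p − v_c1 = 19.83 m/s.
At r₂: circular v_c2 = √(μ/r₂) = 72.52 m/s; transfer-apoapsis v_a = √[μ(2/r₂ − 1/a_t)] = 56.49 m/s.
Δv₂ = v_c2 − v_a = 16.04 m/s.
Total Δv = Δv₁ + Δv₂ = 35.87 m/s.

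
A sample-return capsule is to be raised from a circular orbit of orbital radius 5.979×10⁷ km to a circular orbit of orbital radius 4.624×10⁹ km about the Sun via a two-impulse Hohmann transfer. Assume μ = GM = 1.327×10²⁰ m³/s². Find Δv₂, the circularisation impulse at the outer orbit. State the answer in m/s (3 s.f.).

r₁ = 5.979×10⁷ km = 5.979×10¹⁰ m.
r₂ = 4.624×10⁹ km = 4.624×10¹² m.
Transfer ellipse a_t = (r₁ + r₂)/2 = 2.342×10¹² m.
At r₁: circular v_c1 = √(μ/r₁) = 47110 m/s; transfer-perihelion v_p = √[μ(2/r₁ − 1/a_t)] = 66200 m/s.
At r₂: circular v_c2 = √(μ/r₂) = 5357 m/s; transfer-aphelion v_a = √[μ(2/r₂ − 1/a_t)] = 856.0 m/s.
Δv₂ = v_c2 − v_a = 4501 m/s.

Δv ≈ 4500 m/s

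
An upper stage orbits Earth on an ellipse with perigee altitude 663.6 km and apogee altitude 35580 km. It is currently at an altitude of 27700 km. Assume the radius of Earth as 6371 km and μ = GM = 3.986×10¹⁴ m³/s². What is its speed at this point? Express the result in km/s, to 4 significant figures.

r_p = 6371 + 663.6 = 7034.6 km = 7.0346×10⁶ m.
r_a = 6371 + 35580 = 41951 km = 4.1951×10⁷ m.
r = 6371 + 27700 = 34071 km = 3.407×10⁷ m.
Semi-major axis a = (r_p + r_a)/2 = 24493 km = 2.449×10⁷ m.
Vis-viva: v² = μ(2/r − 1/a) = 3.986×10¹⁴ × (5.870×10⁻⁸ − 4.083×10⁻⁸) = 7.124×10⁶ m²/s².
v = 2669 m/s = 2.669 km/s.

v ≈ 2.669 km/s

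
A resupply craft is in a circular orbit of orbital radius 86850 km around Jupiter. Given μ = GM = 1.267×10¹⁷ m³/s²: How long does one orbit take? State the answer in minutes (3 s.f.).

T ≈ 238 minutes

r = 86850 km = 8.685×10⁷ m.
Kepler's third law: T = 2π√(r³/μ) = 2π√((8.685×10⁷)³ / 1.267×10¹⁷).
r³/μ = 5.171×10⁶ s², so T = 2π × 2.274×10³ = 1.429×10⁴ s.
Converting: 1.429×10⁴ s ÷ 60.00 = 238.1 minutes.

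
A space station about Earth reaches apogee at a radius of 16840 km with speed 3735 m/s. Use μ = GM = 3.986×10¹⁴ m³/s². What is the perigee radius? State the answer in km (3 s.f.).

perigee radius ≈ 7040 km

r_a = 1.684×10⁷ m.
Specific energy ε = v²/2 − μ/r = -1.669×10⁷ J/kg, so a = −μ/(2ε) = 1.194×10⁷ m.
The apsides satisfy r_p + r_a = 2a, so the perigee radius is 2a − r_a = 7.036×10⁶ m = 7035.8 km.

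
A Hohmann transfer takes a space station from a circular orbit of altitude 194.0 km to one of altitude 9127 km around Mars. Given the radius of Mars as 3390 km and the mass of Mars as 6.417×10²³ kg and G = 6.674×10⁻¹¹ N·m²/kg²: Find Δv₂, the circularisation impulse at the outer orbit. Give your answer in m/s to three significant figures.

Δv ≈ 616 m/s

μ = GM = 6.674×10⁻¹¹ × 6.417×10²³ = 4.283×10¹³ m³/s².
r₁ = 3390 + 194.0 = 3584.0 km = 3.5840×10⁶ m.
r₂ = 3390 + 9127 = 12517 km = 1.2517×10⁷ m.
Transfer ellipse a_t = (r₁ + r₂)/2 = 8.050×10⁶ m.
At r₁: circular v_c1 = √(μ/r₁) = 3457 m/s; transfer-periapsis v_p = √[μ(2/r₁ − 1/a_t)] = 4310 m/s.
At r₂: circular v_c2 = √(μ/r₂) = 1850 m/s; transfer-apoapsis v_a = √[μ(2/r₂ − 1/a_t)] = 1234 m/s.
Δv₂ = v_c2 − v_a = 615.5 m/s.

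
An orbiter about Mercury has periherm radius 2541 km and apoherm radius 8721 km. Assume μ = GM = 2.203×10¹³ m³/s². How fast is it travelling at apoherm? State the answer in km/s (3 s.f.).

Semi-major axis a = (r_p + r_a)/2 = 5631.0 km = 5.631×10⁶ m.
Vis-viva: v² = μ(2/r − 1/a) = 2.203×10¹³ × (2.293×10⁻⁷ − 1.776×10⁻⁷) = 1.140×10⁶ m²/s².
v = 1068 m/s = 1.068 km/s.

v ≈ 1.07 km/s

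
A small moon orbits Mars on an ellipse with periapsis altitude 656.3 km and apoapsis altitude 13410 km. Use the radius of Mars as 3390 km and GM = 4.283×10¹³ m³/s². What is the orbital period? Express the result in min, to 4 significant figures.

r_p = 3390 + 656.3 = 4046.3 km = 4.0463×10⁶ m.
r_a = 3390 + 13410 = 16800 km = 1.6800×10⁷ m.
Semi-major axis a = (r_p + r_a)/2 = (4046.3 + 16800)/2 = 10423 km = 1.042×10⁷ m.
By Kepler's third law T = 2π√(a³/μ) = 2π × 5.142×10³ = 3.231×10⁴ s.
= 538.5 min.

T ≈ 538.5 min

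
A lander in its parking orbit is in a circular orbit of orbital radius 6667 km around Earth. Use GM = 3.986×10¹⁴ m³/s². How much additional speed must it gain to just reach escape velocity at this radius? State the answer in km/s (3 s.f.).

r = 6667 km = 6.667×10⁶ m.
Circular speed v_c = √(μ/r) = 7732 m/s.
Escape speed v_esc = √(2μ/r) = √2 × v_c = 10930 m/s.
Δv = v_esc − v_c = 3203 m/s = 3.203 km/s.

Δv ≈ 3.20 km/s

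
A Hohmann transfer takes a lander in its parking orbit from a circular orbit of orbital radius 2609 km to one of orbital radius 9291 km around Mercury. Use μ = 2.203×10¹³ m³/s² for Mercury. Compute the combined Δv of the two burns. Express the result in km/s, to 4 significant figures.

Δv_total ≈ 1.245 km/s

r₁ = 2609 km = 2.609×10⁶ m.
r₂ = 9291 km = 9.291×10⁶ m.
Transfer ellipse a_t = (r₁ + r₂)/2 = 5.950×10⁶ m.
At r₁: circular v_c1 = √(μ/r₁) = 2906 m/s; transfer-periherm v_p = √[μ(2/r₁ − 1/a_t)] = 3631 m/s.
Δv₁ = v_p − v_c1 = 725.3 m/s.
At r₂: circular v_c2 = √(μ/r₂) = 1540 m/s; transfer-apoherm v_a = √[μ(2/r₂ − 1/a_t)] = 1020 m/s.
Δv₂ = v_c2 − v_a = 520.2 m/s.
Total Δv = Δv₁ + Δv₂ = 1245 m/s = 1.245 km/s.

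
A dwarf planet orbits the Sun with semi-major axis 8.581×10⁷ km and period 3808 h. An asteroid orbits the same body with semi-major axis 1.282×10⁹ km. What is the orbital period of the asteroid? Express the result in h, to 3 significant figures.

T₂ ≈ 2.20×10⁵ h

Kepler's third law: T² ∝ a³, so T₂ = T₁ (a₂/a₁)^(3/2).
a₂/a₁ = 14.94, (a₂/a₁)^(3/2) = 57.75.
T₂ = 3808 × 57.75 = 2.199×10⁵ h.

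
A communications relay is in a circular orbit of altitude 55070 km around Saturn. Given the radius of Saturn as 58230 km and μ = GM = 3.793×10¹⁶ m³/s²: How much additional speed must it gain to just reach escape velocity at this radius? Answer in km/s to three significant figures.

Δv ≈ 7.58 km/s

r = 58230 + 55070 = 113300 km = 1.1330×10⁸ m.
Circular speed v_c = √(μ/r) = 18300 m/s.
Escape speed v_esc = √(2μ/r) = √2 × v_c = 25880 m/s.
Δv = v_esc − v_c = 7579 m/s = 7.579 km/s.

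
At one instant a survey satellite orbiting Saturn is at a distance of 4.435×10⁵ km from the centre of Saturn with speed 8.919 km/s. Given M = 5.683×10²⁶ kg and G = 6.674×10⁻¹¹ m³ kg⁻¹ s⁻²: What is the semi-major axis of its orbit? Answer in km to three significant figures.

μ = GM = 6.674×10⁻¹¹ × 5.683×10²⁶ = 3.793×10¹⁶ m³/s².
r = 4.435×10⁸ m.
Vis-viva rearranged: 1/a = 2/r − v²/μ = 4.510×10⁻⁹ − 2.097×10⁻⁹ = 2.412×10⁻⁹ m⁻¹.
a = 4.146×10⁸ m = 4.1455×10⁵ km.

a ≈ 4.15×10⁵ km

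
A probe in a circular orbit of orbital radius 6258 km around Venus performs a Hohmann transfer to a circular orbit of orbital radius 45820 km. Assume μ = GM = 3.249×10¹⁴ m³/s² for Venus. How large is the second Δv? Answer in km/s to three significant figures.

r₁ = 6258 km = 6.258×10⁶ m.
r₂ = 45820 km = 4.582×10⁷ m.
Transfer ellipse a_t = (r₁ + r₂)/2 = 2.604×10⁷ m.
At r₁: circular v_c1 = √(μ/r₁) = 7205 m/s; transfer-periapsis v_p = √[μ(2/r₁ − 1/a_t)] = 9558 m/s.
At r₂: circular v_c2 = √(μ/r₂) = 2663 m/s; transfer-apoapsis v_a = √[μ(2/r₂ − 1/a_t)] = 1305 m/s.
Δv₂ = v_c2 − v_a = 1357 m/s.
= 1.357 km/s.

Δv ≈ 1.36 km/s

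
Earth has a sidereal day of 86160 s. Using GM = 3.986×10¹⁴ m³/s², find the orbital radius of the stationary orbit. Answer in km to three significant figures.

r_sync ≈ 42200 km

A synchronous orbit has period T, so by Kepler's third law a = (μT²/4π²)^(1/3).
μT²/4π² = 3.986×10¹⁴ × (8.616×10⁴)² / 39.48 = 7.495×10²² m³.
a = 4.216×10⁷ m = 42163 km.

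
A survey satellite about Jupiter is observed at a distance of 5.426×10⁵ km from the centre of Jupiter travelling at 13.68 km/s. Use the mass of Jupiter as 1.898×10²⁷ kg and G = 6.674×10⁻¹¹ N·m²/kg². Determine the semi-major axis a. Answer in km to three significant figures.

a ≈ 4.53×10⁵ km

μ = GM = 6.674×10⁻¹¹ × 1.898×10²⁷ = 1.267×10¹⁷ m³/s².
r = 5.426×10⁸ m.
Vis-viva rearranged: 1/a = 2/r − v²/μ = 3.686×10⁻⁹ − 1.477×10⁻⁹ = 2.209×10⁻⁹ m⁻¹.
a = 4.528×10⁸ m = 4.5278×10⁵ km.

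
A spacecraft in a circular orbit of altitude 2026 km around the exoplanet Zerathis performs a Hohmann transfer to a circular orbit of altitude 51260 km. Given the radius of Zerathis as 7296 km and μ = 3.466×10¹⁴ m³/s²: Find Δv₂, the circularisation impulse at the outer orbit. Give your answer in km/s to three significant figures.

Δv ≈ 1.16 km/s

r₁ = 7296 + 2026 = 9322.0 km = 9.3220×10⁶ m.
r₂ = 7296 + 51260 = 58556 km = 5.8556×10⁷ m.
Transfer ellipse a_t = (r₁ + r₂)/2 = 3.394×10⁷ m.
At r₁: circular v_c1 = √(μ/r₁) = 6098 m/s; transfer-periapsis v_p = √[μ(2/r₁ − 1/a_t)] = 8009 m/s.
At r₂: circular v_c2 = √(μ/r₂) = 2433 m/s; transfer-apoapsis v_a = √[μ(2/r₂ − 1/a_t)] = 1275 m/s.
Δv₂ = v_c2 − v_a = 1158 m/s.
= 1.158 km/s.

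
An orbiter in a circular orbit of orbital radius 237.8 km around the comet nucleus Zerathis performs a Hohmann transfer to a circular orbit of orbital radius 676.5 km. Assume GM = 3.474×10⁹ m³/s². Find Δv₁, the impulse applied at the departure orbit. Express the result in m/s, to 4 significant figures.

r₁ = 237.8 km = 2.378×10⁵ m.
r₂ = 676.5 km = 6.765×10⁵ m.
Transfer ellipse a_t = (r₁ + r₂)/2 = 4.572×10⁵ m.
At r₁: circular v_c1 = √(μ/r₁) = 120.9 m/s; transfer-periapsis v_p = √[μ(2/r₁ − 1/a_t)] = 147.0 m/s.
Δv₁ = v_p − v_c1 = 26.17 m/s.

Δv ≈ 26.17 m/s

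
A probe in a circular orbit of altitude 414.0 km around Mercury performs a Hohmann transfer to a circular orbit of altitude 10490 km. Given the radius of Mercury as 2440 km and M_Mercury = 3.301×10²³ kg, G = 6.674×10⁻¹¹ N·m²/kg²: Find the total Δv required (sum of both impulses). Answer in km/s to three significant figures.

Δv_total ≈ 1.30 km/s

μ = GM = 6.674×10⁻¹¹ × 3.301×10²³ = 2.203×10¹³ m³/s².
r₁ = 2440 + 414.0 = 2854.0 km = 2.8540×10⁶ m.
r₂ = 2440 + 10490 = 12930 km = 1.2930×10⁷ m.
Transfer ellipse a_t = (r₁ + r₂)/2 = 7.892×10⁶ m.
At r₁: circular v_c1 = √(μ/r₁) = 2778 m/s; transfer-periherm v_p = √[μ(2/r₁ − 1/a_t)] = 3556 m/s.
Δv₁ = v_p − v_c1 = 777.9 m/s.
At r₂: circular v_c2 = √(μ/r₂) = 1305 m/s; transfer-apoherm v_a = √[μ(2/r₂ − 1/a_t)] = 785.0 m/s.
Δv₂ = v_c2 − v_a = 520.4 m/s.
Total Δv = Δv₁ + Δv₂ = 1298 m/s = 1.298 km/s.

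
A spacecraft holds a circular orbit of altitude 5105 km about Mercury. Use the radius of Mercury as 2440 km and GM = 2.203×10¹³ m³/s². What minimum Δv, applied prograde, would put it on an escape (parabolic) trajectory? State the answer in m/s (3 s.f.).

Δv ≈ 708 m/s

r = 2440 + 5105 = 7545.0 km = 7.5450×10⁶ m.
Circular speed v_c = √(μ/r) = 1709 m/s.
Escape speed v_esc = √(2μ/r) = √2 × v_c = 2417 m/s.
Δv = v_esc − v_c = 707.8 m/s.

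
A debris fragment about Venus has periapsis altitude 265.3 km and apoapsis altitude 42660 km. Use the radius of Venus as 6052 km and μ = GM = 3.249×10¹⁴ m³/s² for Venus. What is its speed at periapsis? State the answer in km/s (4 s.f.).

v ≈ 9.542 km/s

r_p = 6052 + 265.3 = 6317.3 km = 6.3173×10⁶ m.
r_a = 6052 + 42660 = 48712 km = 4.8712×10⁷ m.
Semi-major axis a = (r_p + r_a)/2 = 27515 km = 2.751×10⁷ m.
Vis-viva: v² = μ(2/r − 1/a) = 3.249×10¹⁴ × (3.166×10⁻⁷ − 3.634×10⁻⁸) = 9.105×10⁷ m²/s².
v = 9542 m/s = 9.542 km/s.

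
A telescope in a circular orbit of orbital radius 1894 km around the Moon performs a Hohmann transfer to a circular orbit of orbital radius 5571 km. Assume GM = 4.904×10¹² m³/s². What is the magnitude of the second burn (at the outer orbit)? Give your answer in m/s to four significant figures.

Δv ≈ 269.9 m/s

r₁ = 1894 km = 1.894×10⁶ m.
r₂ = 5571 km = 5.571×10⁶ m.
Transfer ellipse a_t = (r₁ + r₂)/2 = 3.732×10⁶ m.
At r₁: circular v_c1 = √(μ/r₁) = 1609 m/s; transfer-perilune v_p = √[μ(2/r₁ − 1/a_t)] = 1966 m/s.
At r₂: circular v_c2 = √(μ/r₂) = 938.2 m/s; transfer-apolune v_a = √[μ(2/r₂ − 1/a_t)] = 668.3 m/s.
Δv₂ = v_c2 − v_a = 269.9 m/s.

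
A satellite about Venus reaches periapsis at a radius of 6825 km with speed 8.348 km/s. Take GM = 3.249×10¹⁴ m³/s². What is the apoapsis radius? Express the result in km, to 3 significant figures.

r_p = 6.825×10⁶ m.
Specific energy ε = v²/2 − μ/r = -1.276×10⁷ J/kg, so a = −μ/(2ε) = 1.273×10⁷ m.
The apsides satisfy r_p + r_a = 2a, so the apoapsis radius is 2a − r_p = 1.864×10⁷ m = 18638 km.

apoapsis radius ≈ 18600 km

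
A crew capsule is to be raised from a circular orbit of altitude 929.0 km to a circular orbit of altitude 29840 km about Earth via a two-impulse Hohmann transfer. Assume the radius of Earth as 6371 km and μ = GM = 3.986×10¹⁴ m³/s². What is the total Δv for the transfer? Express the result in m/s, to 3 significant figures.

Δv_total ≈ 3540 m/s

r₁ = 6371 + 929.0 = 7300.0 km = 7.3000×10⁶ m.
r₂ = 6371 + 29840 = 36211 km = 3.6211×10⁷ m.
Transfer ellipse a_t = (r₁ + r₂)/2 = 2.176×10⁷ m.
At r₁: circular v_c1 = √(μ/r₁) = 7389 m/s; transfer-perigee v_p = √[μ(2/r₁ − 1/a_t)] = 9533 m/s.
Δv₁ = v_p − v_c1 = 2144 m/s.
At r₂: circular v_c2 = √(μ/r₂) = 3318 m/s; transfer-apogee v_a = √[μ(2/r₂ − 1/a_t)] = 1922 m/s.
Δv₂ = v_c2 − v_a = 1396 m/s.
Total Δv = Δv₁ + Δv₂ = 3540 m/s.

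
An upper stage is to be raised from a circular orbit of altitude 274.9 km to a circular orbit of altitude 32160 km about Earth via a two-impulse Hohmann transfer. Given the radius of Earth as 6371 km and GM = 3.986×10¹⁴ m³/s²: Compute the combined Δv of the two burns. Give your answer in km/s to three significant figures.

r₁ = 6371 + 274.9 = 6645.9 km = 6.6459×10⁶ m.
r₂ = 6371 + 32160 = 38531 km = 3.8531×10⁷ m.
Transfer ellipse a_t = (r₁ + r₂)/2 = 2.259×10⁷ m.
At r₁: circular v_c1 = √(μ/r₁) = 7744 m/s; transfer-perigee v_p = √[μ(2/r₁ − 1/a_t)] = 10110 m/s.
Δv₁ = v_p − v_c1 = 2370 m/s.
At r₂: circular v_c2 = √(μ/r₂) = 3216 m/s; transfer-apogee v_a = √[μ(2/r₂ − 1/a_t)] = 1745 m/s.
Δv₂ = v_c2 − v_a = 1472 m/s.
Total Δv = Δv₁ + Δv₂ = 3842 m/s = 3.842 km/s.

Δv_total ≈ 3.84 km/s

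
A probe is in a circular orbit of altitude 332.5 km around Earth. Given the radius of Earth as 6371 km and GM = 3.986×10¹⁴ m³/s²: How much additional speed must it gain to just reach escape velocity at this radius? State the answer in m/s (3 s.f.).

Δv ≈ 3190 m/s

r = 6371 + 332.5 = 6703.5 km = 6.7035×10⁶ m.
Circular speed v_c = √(μ/r) = 7711 m/s.
Escape speed v_esc = √(2μ/r) = √2 × v_c = 10910 m/s.
Δv = v_esc − v_c = 3194 m/s.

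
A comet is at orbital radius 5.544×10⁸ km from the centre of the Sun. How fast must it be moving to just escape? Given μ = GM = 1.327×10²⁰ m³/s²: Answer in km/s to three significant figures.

v_esc ≈ 21.9 km/s

r = 5.544×10⁸ km = 5.544×10¹¹ m.
Escape speed v_esc = √(2μ/r) = √(2 × 1.327×10²⁰ / 5.544×10¹¹) = √(4.787×10⁸) = 21880 m/s.
= 21.88 km/s.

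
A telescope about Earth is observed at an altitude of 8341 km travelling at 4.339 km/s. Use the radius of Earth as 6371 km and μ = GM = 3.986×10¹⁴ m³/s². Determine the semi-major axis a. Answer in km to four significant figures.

r = 6371 + 8341 = 14712 km = 1.471×10⁷ m.
Specific orbital energy ε = v²/2 − μ/r = (4339)²/2 − 3.986×10¹⁴/1.471×10⁷ = -1.768×10⁷ J/kg.
Since ε = −μ/(2a), a = −μ/(2ε) = 1.127×10⁷ m = 11273 km.

a ≈ 11270 km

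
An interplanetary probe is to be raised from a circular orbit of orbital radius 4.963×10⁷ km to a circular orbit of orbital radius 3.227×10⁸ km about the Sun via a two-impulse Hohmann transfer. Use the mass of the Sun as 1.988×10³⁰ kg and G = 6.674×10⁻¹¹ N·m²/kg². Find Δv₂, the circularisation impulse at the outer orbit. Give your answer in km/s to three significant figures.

μ = GM = 6.674×10⁻¹¹ × 1.988×10³⁰ = 1.327×10²⁰ m³/s².
r₁ = 4.963×10⁷ km = 4.963×10¹⁰ m.
r₂ = 3.227×10⁸ km = 3.227×10¹¹ m.
Transfer ellipse a_t = (r₁ + r₂)/2 = 1.862×10¹¹ m.
At r₁: circular v_c1 = √(μ/r₁) = 51700 m/s; transfer-perihelion v_p = √[μ(2/r₁ − 1/a_t)] = 68070 m/s.
At r₂: circular v_c2 = √(μ/r₂) = 20280 m/s; transfer-aphelion v_a = √[μ(2/r₂ − 1/a_t)] = 10470 m/s.
Δv₂ = v_c2 − v_a = 9807 m/s.
= 9.807 km/s.

Δv ≈ 9.81 km/s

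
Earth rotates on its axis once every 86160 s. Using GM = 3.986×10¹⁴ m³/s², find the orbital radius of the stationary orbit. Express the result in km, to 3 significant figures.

A synchronous orbit has period T, so by Kepler's third law a = (μT²/4π²)^(1/3).
μT²/4π² = 3.986×10¹⁴ × (8.616×10⁴)² / 39.48 = 7.495×10²² m³.
a = 4.216×10⁷ m = 42163 km.

r_sync ≈ 42200 km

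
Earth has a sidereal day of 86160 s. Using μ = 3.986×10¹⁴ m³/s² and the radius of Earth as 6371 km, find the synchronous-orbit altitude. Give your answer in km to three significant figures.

A synchronous orbit has period T, so by Kepler's third law a = (μT²/4π²)^(1/3).
μT²/4π² = 3.986×10¹⁴ × (8.616×10⁴)² / 39.48 = 7.495×10²² m³.
a = 4.216×10⁷ m = 42163 km.
Altitude h = a − R = 42163 − 6371 = 35792 km.

h_sync ≈ 35800 km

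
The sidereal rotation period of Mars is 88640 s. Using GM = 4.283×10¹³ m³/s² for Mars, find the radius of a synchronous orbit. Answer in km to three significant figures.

A synchronous orbit has period T, so by Kepler's third law a = (μT²/4π²)^(1/3).
μT²/4π² = 4.283×10¹³ × (8.864×10⁴)² / 39.48 = 8.524×10²¹ m³.
a = 2.043×10⁷ m = 20428 km.

r_sync ≈ 20400 km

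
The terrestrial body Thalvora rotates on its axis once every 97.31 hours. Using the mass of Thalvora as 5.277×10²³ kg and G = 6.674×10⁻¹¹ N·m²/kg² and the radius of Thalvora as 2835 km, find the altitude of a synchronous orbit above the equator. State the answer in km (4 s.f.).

h_sync ≈ 45000 km

μ = GM = 6.674×10⁻¹¹ × 5.277×10²³ = 3.522×10¹³ m³/s².
T = 97.31 hours = 3.503×10⁵ s.
A synchronous orbit has period T, so by Kepler's third law a = (μT²/4π²)^(1/3).
μT²/4π² = 3.522×10¹³ × (3.503×10⁵)² / 39.48 = 1.095×10²³ m³.
a = 4.784×10⁷ m = 47839 km.
Altitude h = a − R = 47839 − 2835 = 45004 km.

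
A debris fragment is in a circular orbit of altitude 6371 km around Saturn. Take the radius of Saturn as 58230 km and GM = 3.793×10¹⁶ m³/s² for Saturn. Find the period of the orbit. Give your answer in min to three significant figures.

r = 58230 + 6371 = 64601 km = 6.4601×10⁷ m.
Kepler's third law: T = 2π√(r³/μ) = 2π√((6.460×10⁷)³ / 3.793×10¹⁶).
r³/μ = 7.108×10⁶ s², so T = 2π × 2.666×10³ = 1.675×10⁴ s.
Converting: 1.675×10⁴ s ÷ 60.00 = 279.2 min.

T ≈ 279 min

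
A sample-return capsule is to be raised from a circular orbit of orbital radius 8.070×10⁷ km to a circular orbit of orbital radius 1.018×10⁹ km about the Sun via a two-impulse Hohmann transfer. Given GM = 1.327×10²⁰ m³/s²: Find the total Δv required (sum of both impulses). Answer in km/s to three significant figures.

Δv_total ≈ 21.7 km/s

r₁ = 8.070×10⁷ km = 8.070×10¹⁰ m.
r₂ = 1.018×10⁹ km = 1.018×10¹² m.
Transfer ellipse a_t = (r₁ + r₂)/2 = 5.494×10¹¹ m.
At r₁: circular v_c1 = √(μ/r₁) = 40550 m/s; transfer-perihelion v_p = √[μ(2/r₁ − 1/a_t)] = 55200 m/s.
Δv₁ = v_p − v_c1 = 14650 m/s.
At r₂: circular v_c2 = √(μ/r₂) = 11420 m/s; transfer-aphelion v_a = √[μ(2/r₂ − 1/a_t)] = 4376 m/s.
Δv₂ = v_c2 − v_a = 7041 m/s.
Total Δv = Δv₁ + Δv₂ = 21690 m/s = 21.69 km/s.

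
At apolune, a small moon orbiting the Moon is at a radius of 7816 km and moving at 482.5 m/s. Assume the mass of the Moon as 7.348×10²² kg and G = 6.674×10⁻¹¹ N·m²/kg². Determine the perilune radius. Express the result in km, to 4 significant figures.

μ = GM = 6.674×10⁻¹¹ × 7.348×10²² = 4.904×10¹² m³/s².
r_a = 7.816×10⁶ m.
Specific energy ε = v²/2 − μ/r = -5.110×10⁵ J/kg, so a = −μ/(2ε) = 4.798×10⁶ m.
The apsides satisfy r_p + r_a = 2a, so the perilune radius is 2a − r_a = 1.780×10⁶ m = 1780.3 km.

perilune radius ≈ 1780 km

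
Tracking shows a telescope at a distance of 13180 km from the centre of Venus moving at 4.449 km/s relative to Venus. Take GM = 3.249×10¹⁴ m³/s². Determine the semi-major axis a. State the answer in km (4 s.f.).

r = 1.318×10⁷ m.
Vis-viva rearranged: 1/a = 2/r − v²/μ = 1.517×10⁻⁷ − 6.092×10⁻⁸ = 9.082×10⁻⁸ m⁻¹.
a = 1.101×10⁷ m = 11010 km.

a ≈ 11010 km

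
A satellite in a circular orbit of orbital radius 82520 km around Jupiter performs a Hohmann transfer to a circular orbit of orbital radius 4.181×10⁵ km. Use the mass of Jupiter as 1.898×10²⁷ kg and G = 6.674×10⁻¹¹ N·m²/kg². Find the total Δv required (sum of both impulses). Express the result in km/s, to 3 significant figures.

μ = GM = 6.674×10⁻¹¹ × 1.898×10²⁷ = 1.267×10¹⁷ m³/s².
r₁ = 82520 km = 8.252×10⁷ m.
r₂ = 4.181×10⁵ km = 4.181×10⁸ m.
Transfer ellipse a_t = (r₁ + r₂)/2 = 2.503×10⁸ m.
At r₁: circular v_c1 = √(μ/r₁) = 39180 m/s; transfer-perijove v_p = √[μ(2/r₁ − 1/a_t)] = 50640 m/s.
Δv₁ = v_p − v_c1 = 11460 m/s.
At r₂: circular v_c2 = √(μ/r₂) = 17410 m/s; transfer-apojove v_a = √[μ(2/r₂ − 1/a_t)] = 9994 m/s.
Δv₂ = v_c2 − v_a = 7412 m/s.
Total Δv = Δv₁ + Δv₂ = 18870 m/s = 18.87 km/s.

Δv_total ≈ 18.9 km/s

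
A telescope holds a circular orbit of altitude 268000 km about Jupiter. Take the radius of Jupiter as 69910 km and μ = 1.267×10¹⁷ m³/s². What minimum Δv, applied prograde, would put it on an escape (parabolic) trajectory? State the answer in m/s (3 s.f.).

r = 69910 + 268000 = 337910 km = 3.3791×10⁸ m.
Circular speed v_c = √(μ/r) = 19360 m/s.
Escape speed v_esc = √(2μ/r) = √2 × v_c = 27380 m/s.
Δv = v_esc − v_c = 8021 m/s.

Δv ≈ 8020 m/s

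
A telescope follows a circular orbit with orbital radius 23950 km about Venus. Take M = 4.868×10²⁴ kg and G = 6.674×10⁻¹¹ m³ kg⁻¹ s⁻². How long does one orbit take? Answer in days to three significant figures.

μ = GM = 6.674×10⁻¹¹ × 4.868×10²⁴ = 3.249×10¹⁴ m³/s².
r = 23950 km = 2.395×10⁷ m.
Kepler's third law: T = 2π√(r³/μ) = 2π√((2.395×10⁷)³ / 3.249×10¹⁴).
r³/μ = 4.228×10⁷ s², so T = 2π × 6.503×10³ = 4.086×10⁴ s.
Converting: 4.086×10⁴ s ÷ 86400 = 0.4729 days.

T ≈ 0.473 days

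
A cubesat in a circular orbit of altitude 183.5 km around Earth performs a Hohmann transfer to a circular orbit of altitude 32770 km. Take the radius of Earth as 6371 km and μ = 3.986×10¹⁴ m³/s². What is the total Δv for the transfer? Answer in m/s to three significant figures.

r₁ = 6371 + 183.5 = 6554.5 km = 6.5545×10⁶ m.
r₂ = 6371 + 32770 = 39141 km = 3.9141×10⁷ m.
Transfer ellipse a_t = (r₁ + r₂)/2 = 2.285×10⁷ m.
At r₁: circular v_c1 = √(μ/r₁) = 7798 m/s; transfer-perigee v_p = √[μ(2/r₁ − 1/a_t)] = 10210 m/s.
Δv₁ = v_p − v_c1 = 2409 m/s.
At r₂: circular v_c2 = √(μ/r₂) = 3191 m/s; transfer-apogee v_a = √[μ(2/r₂ − 1/a_t)] = 1709 m/s.
Δv₂ = v_c2 − v_a = 1482 m/s.
Total Δv = Δv₁ + Δv₂ = 3891 m/s.

Δv_total ≈ 3890 m/s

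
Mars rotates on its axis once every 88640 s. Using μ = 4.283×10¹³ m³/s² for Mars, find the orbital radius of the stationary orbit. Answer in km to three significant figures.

r_sync ≈ 20400 km

A synchronous orbit has period T, so by Kepler's third law a = (μT²/4π²)^(1/3).
μT²/4π² = 4.283×10¹³ × (8.864×10⁴)² / 39.48 = 8.524×10²¹ m³.
a = 2.043×10⁷ m = 20428 km.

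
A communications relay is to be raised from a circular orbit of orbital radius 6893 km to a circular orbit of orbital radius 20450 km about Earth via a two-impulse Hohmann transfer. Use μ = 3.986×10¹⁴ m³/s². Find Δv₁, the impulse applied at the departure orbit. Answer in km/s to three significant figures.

r₁ = 6893 km = 6.893×10⁶ m.
r₂ = 20450 km = 2.045×10⁷ m.
Transfer ellipse a_t = (r₁ + r₂)/2 = 1.367×10⁷ m.
At r₁: circular v_c1 = √(μ/r₁) = 7604 m/s; transfer-perigee v_p = √[μ(2/r₁ − 1/a_t)] = 9300 m/s.
Δv₁ = v_p − v_c1 = 1696 m/s.
= 1.696 km/s.

Δv ≈ 1.70 km/s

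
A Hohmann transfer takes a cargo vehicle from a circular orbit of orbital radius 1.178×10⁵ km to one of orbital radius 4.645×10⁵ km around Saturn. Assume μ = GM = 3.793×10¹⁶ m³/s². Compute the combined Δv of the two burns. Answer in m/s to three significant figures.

r₁ = 1.178×10⁵ km = 1.178×10⁸ m.
r₂ = 4.645×10⁵ km = 4.645×10⁸ m.
Transfer ellipse a_t = (r₁ + r₂)/2 = 2.912×10⁸ m.
At r₁: circular v_c1 = √(μ/r₁) = 17940 m/s; transfer-perikrone v_p = √[μ(2/r₁ − 1/a_t)] = 22660 m/s.
Δv₁ = v_p − v_c1 = 4721 m/s.
At r₂: circular v_c2 = √(μ/r₂) = 9036 m/s; transfer-apokrone v_a = √[μ(2/r₂ − 1/a_t)] = 5748 m/s.
Δv₂ = v_c2 − v_a = 3289 m/s.
Total Δv = Δv₁ + Δv₂ = 8009 m/s.

Δv_total ≈ 8010 m/s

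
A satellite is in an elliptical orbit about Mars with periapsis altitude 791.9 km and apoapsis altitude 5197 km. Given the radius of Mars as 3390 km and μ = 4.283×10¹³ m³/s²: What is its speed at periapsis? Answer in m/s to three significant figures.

v ≈ 3710 m/s

r_p = 3390 + 791.9 = 4181.9 km = 4.1819×10⁶ m.
r_a = 3390 + 5197 = 8587.0 km = 8.5870×10⁶ m.
Semi-major axis a = (r_p + r_a)/2 = 6384.4 km = 6.384×10⁶ m.
Vis-viva: v² = μ(2/r − 1/a) = 4.283×10¹³ × (4.783×10⁻⁷ − 1.566×10⁻⁷) = 1.378×10⁷ m²/s².
v = 3711 m/s.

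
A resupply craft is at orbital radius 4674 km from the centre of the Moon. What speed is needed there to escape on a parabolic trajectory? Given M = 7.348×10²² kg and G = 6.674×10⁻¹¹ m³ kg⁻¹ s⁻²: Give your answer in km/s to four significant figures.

μ = GM = 6.674×10⁻¹¹ × 7.348×10²² = 4.904×10¹² m³/s².
r = 4674 km = 4.674×10⁶ m.
Escape speed v_esc = √(2μ/r) = √(2 × 4.904×10¹² / 4.674×10⁶) = √(2.098×10⁶) = 1449 m/s.
= 1.449 km/s.

v_esc ≈ 1.449 km/s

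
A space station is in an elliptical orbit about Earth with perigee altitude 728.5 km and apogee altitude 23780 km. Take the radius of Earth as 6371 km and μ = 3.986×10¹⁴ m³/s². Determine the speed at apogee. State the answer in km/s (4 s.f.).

r_p = 6371 + 728.5 = 7099.5 km = 7.0995×10⁶ m.
r_a = 6371 + 23780 = 30151 km = 3.0151×10⁷ m.
Semi-major axis a = (r_p + r_a)/2 = 18625 km = 1.863×10⁷ m.
Vis-viva: v² = μ(2/r − 1/a) = 3.986×10¹⁴ × (6.633×10⁻⁸ − 5.369×10⁻⁸) = 5.039×10⁶ m²/s².
v = 2245 m/s = 2.245 km/s.

v ≈ 2.245 km/s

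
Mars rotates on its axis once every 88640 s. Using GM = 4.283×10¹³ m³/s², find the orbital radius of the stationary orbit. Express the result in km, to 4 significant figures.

A synchronous orbit has period T, so by Kepler's third law a = (μT²/4π²)^(1/3).
μT²/4π² = 4.283×10¹³ × (8.864×10⁴)² / 39.48 = 8.524×10²¹ m³.
a = 2.043×10⁷ m = 20428 km.

r_sync ≈ 20430 km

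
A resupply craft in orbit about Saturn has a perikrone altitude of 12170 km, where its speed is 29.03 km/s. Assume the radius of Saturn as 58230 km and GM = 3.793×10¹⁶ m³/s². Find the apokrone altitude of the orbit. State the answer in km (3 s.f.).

apokrone altitude ≈ 1.94×10⁵ km

r_p = 58230 + 12170 = 70400 km = 7.040×10⁷ m.
Specific energy ε = v²/2 − μ/r = -1.174×10⁸ J/kg, so a = −μ/(2ε) = 1.615×10⁸ m.
The apsides satisfy r_p + r_a = 2a, so the apokrone radius is 2a − r_p = 2.527×10⁸ m = 2.5266×10⁵ km.
Apokrone altitude = 2.5266×10⁵ − 58230 = 1.9443×10⁵ km.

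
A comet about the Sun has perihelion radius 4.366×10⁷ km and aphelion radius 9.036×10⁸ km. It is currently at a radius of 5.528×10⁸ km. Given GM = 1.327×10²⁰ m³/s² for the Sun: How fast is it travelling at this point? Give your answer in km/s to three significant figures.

v ≈ 14.1 km/s

Semi-major axis a = (r_p + r_a)/2 = 4.7363×10⁸ km = 4.736×10¹¹ m.
Vis-viva: v² = μ(2/r − 1/a) = 1.327×10²⁰ × (3.618×10⁻¹² − 2.111×10⁻¹²) = 1.999×10⁸ m²/s².
v = 14140 m/s = 14.14 km/s.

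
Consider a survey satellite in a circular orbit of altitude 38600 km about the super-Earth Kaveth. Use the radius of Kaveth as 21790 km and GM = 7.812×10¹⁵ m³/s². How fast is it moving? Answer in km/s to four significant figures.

v ≈ 11.37 km/s

r = 21790 + 38600 = 60390 km = 6.0390×10⁷ m.
For a circular orbit v = √(μ/r) = √(7.812×10¹⁵ / 6.039×10⁷) = √(1.294×10⁸) = 11370 m/s.
That is 11.37 km/s.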